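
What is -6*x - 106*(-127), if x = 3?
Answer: 13444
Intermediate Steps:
-6*x - 106*(-127) = -6*3 - 106*(-127) = -18 + 13462 = 13444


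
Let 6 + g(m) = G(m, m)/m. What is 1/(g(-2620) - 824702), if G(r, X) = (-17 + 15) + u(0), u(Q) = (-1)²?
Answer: -2620/2160734959 ≈ -1.2126e-6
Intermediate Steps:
u(Q) = 1
G(r, X) = -1 (G(r, X) = (-17 + 15) + 1 = -2 + 1 = -1)
g(m) = -6 - 1/m
1/(g(-2620) - 824702) = 1/((-6 - 1/(-2620)) - 824702) = 1/((-6 - 1*(-1/2620)) - 824702) = 1/((-6 + 1/2620) - 824702) = 1/(-15719/2620 - 824702) = 1/(-2160734959/2620) = -2620/2160734959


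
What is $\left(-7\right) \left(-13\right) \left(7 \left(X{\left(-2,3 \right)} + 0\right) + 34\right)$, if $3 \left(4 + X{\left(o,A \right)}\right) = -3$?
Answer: $-91$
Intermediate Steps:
$X{\left(o,A \right)} = -5$ ($X{\left(o,A \right)} = -4 + \frac{1}{3} \left(-3\right) = -4 - 1 = -5$)
$\left(-7\right) \left(-13\right) \left(7 \left(X{\left(-2,3 \right)} + 0\right) + 34\right) = \left(-7\right) \left(-13\right) \left(7 \left(-5 + 0\right) + 34\right) = 91 \left(7 \left(-5\right) + 34\right) = 91 \left(-35 + 34\right) = 91 \left(-1\right) = -91$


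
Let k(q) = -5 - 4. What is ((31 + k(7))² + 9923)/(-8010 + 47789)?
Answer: 10407/39779 ≈ 0.26162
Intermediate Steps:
k(q) = -9
((31 + k(7))² + 9923)/(-8010 + 47789) = ((31 - 9)² + 9923)/(-8010 + 47789) = (22² + 9923)/39779 = (484 + 9923)*(1/39779) = 10407*(1/39779) = 10407/39779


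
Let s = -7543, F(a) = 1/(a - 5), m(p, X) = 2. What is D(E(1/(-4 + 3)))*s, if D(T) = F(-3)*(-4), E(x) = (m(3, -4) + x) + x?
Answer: -7543/2 ≈ -3771.5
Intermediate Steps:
F(a) = 1/(-5 + a)
E(x) = 2 + 2*x (E(x) = (2 + x) + x = 2 + 2*x)
D(T) = 1/2 (D(T) = -4/(-5 - 3) = -4/(-8) = -1/8*(-4) = 1/2)
D(E(1/(-4 + 3)))*s = (1/2)*(-7543) = -7543/2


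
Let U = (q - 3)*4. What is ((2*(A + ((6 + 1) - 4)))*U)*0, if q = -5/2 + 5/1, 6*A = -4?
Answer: 0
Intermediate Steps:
A = -2/3 (A = (1/6)*(-4) = -2/3 ≈ -0.66667)
q = 5/2 (q = -5*1/2 + 5*1 = -5/2 + 5 = 5/2 ≈ 2.5000)
U = -2 (U = (5/2 - 3)*4 = -1/2*4 = -2)
((2*(A + ((6 + 1) - 4)))*U)*0 = ((2*(-2/3 + ((6 + 1) - 4)))*(-2))*0 = ((2*(-2/3 + (7 - 4)))*(-2))*0 = ((2*(-2/3 + 3))*(-2))*0 = ((2*(7/3))*(-2))*0 = ((14/3)*(-2))*0 = -28/3*0 = 0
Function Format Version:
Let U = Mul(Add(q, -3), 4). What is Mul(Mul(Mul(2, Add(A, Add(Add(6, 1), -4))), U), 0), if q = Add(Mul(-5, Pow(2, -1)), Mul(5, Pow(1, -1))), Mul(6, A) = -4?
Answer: 0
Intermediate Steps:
A = Rational(-2, 3) (A = Mul(Rational(1, 6), -4) = Rational(-2, 3) ≈ -0.66667)
q = Rational(5, 2) (q = Add(Mul(-5, Rational(1, 2)), Mul(5, 1)) = Add(Rational(-5, 2), 5) = Rational(5, 2) ≈ 2.5000)
U = -2 (U = Mul(Add(Rational(5, 2), -3), 4) = Mul(Rational(-1, 2), 4) = -2)
Mul(Mul(Mul(2, Add(A, Add(Add(6, 1), -4))), U), 0) = Mul(Mul(Mul(2, Add(Rational(-2, 3), Add(Add(6, 1), -4))), -2), 0) = Mul(Mul(Mul(2, Add(Rational(-2, 3), Add(7, -4))), -2), 0) = Mul(Mul(Mul(2, Add(Rational(-2, 3), 3)), -2), 0) = Mul(Mul(Mul(2, Rational(7, 3)), -2), 0) = Mul(Mul(Rational(14, 3), -2), 0) = Mul(Rational(-28, 3), 0) = 0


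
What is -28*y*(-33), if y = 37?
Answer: 34188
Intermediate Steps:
-28*y*(-33) = -28*37*(-33) = -1036*(-33) = 34188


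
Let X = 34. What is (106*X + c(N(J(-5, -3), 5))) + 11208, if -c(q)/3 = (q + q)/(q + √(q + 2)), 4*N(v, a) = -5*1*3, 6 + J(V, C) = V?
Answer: 3746086/253 - 180*I*√7/253 ≈ 14807.0 - 1.8824*I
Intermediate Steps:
J(V, C) = -6 + V
N(v, a) = -15/4 (N(v, a) = (-5*1*3)/4 = (-5*3)/4 = (¼)*(-15) = -15/4)
c(q) = -6*q/(q + √(2 + q)) (c(q) = -3*(q + q)/(q + √(q + 2)) = -3*2*q/(q + √(2 + q)) = -6*q/(q + √(2 + q)))
(106*X + c(N(J(-5, -3), 5))) + 11208 = (106*34 - 6*(-15/4)/(-15/4 + √(2 - 15/4))) + 11208 = (3604 - 6*(-15/4)/(-15/4 + √(-7/4))) + 11208 = (3604 - 6*(-15/4)/(-15/4 + I*√7/2)) + 11208 = (3604 + 45/(2*(-15/4 + I*√7/2))) + 11208 = 14812 + 45/(2*(-15/4 + I*√7/2))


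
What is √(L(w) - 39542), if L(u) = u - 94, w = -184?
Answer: 2*I*√9955 ≈ 199.55*I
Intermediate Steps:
L(u) = -94 + u
√(L(w) - 39542) = √((-94 - 184) - 39542) = √(-278 - 39542) = √(-39820) = 2*I*√9955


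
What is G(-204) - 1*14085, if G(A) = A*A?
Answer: 27531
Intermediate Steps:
G(A) = A²
G(-204) - 1*14085 = (-204)² - 1*14085 = 41616 - 14085 = 27531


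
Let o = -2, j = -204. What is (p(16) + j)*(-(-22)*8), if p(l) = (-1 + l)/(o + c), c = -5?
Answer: -253968/7 ≈ -36281.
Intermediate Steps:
p(l) = 1/7 - l/7 (p(l) = (-1 + l)/(-2 - 5) = (-1 + l)/(-7) = (-1 + l)*(-1/7) = 1/7 - l/7)
(p(16) + j)*(-(-22)*8) = ((1/7 - 1/7*16) - 204)*(-(-22)*8) = ((1/7 - 16/7) - 204)*(-1*(-176)) = (-15/7 - 204)*176 = -1443/7*176 = -253968/7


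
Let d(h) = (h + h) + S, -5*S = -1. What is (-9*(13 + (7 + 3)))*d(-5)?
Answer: 10143/5 ≈ 2028.6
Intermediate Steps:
S = ⅕ (S = -⅕*(-1) = ⅕ ≈ 0.20000)
d(h) = ⅕ + 2*h (d(h) = (h + h) + ⅕ = 2*h + ⅕ = ⅕ + 2*h)
(-9*(13 + (7 + 3)))*d(-5) = (-9*(13 + (7 + 3)))*(⅕ + 2*(-5)) = (-9*(13 + 10))*(⅕ - 10) = -9*23*(-49/5) = -207*(-49/5) = 10143/5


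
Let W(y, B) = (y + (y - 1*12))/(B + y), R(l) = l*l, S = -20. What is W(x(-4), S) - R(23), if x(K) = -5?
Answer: -13203/25 ≈ -528.12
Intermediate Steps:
R(l) = l²
W(y, B) = (-12 + 2*y)/(B + y) (W(y, B) = (y + (y - 12))/(B + y) = (y + (-12 + y))/(B + y) = (-12 + 2*y)/(B + y))
W(x(-4), S) - R(23) = 2*(-6 - 5)/(-20 - 5) - 1*23² = 2*(-11)/(-25) - 1*529 = 2*(-1/25)*(-11) - 529 = 22/25 - 529 = -13203/25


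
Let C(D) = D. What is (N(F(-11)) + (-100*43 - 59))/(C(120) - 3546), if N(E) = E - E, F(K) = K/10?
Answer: 1453/1142 ≈ 1.2723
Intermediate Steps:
F(K) = K/10 (F(K) = K*(⅒) = K/10)
N(E) = 0
(N(F(-11)) + (-100*43 - 59))/(C(120) - 3546) = (0 + (-100*43 - 59))/(120 - 3546) = (0 + (-4300 - 59))/(-3426) = (0 - 4359)*(-1/3426) = -4359*(-1/3426) = 1453/1142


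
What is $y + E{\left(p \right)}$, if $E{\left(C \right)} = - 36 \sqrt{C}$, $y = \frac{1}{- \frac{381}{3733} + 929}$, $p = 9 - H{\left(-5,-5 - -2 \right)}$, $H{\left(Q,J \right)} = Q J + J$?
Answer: $\frac{3733}{3467576} - 36 i \sqrt{3} \approx 0.0010765 - 62.354 i$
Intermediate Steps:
$H{\left(Q,J \right)} = J + J Q$ ($H{\left(Q,J \right)} = J Q + J = J + J Q$)
$p = -3$ ($p = 9 - \left(-5 - -2\right) \left(1 - 5\right) = 9 - \left(-5 + 2\right) \left(-4\right) = 9 - \left(-3\right) \left(-4\right) = 9 - 12 = -3$)
$y = \frac{3733}{3467576}$ ($y = \frac{1}{\left(-381\right) \frac{1}{3733} + 929} = \frac{1}{- \frac{381}{3733} + 929} = \frac{1}{\frac{3467576}{3733}} = \frac{3733}{3467576} \approx 0.0010765$)
$y + E{\left(p \right)} = \frac{3733}{3467576} - 36 \sqrt{-3} = \frac{3733}{3467576} - 36 i \sqrt{3}$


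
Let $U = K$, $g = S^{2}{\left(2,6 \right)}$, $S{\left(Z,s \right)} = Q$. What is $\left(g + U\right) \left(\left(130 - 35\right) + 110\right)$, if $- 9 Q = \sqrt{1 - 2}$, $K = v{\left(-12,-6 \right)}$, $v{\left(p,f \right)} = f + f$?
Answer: $- \frac{199465}{81} \approx -2462.5$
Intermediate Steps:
$v{\left(p,f \right)} = 2 f$
$K = -12$ ($K = 2 \left(-6\right) = -12$)
$Q = - \frac{i}{9}$ ($Q = - \frac{\sqrt{1 - 2}}{9} = - \frac{\sqrt{-1}}{9} = - \frac{i}{9} \approx - 0.11111 i$)
$S{\left(Z,s \right)} = - \frac{i}{9}$
$g = - \frac{1}{81}$ ($g = \left(- \frac{i}{9}\right)^{2} = - \frac{1}{81} \approx -0.012346$)
$U = -12$
$\left(g + U\right) \left(\left(130 - 35\right) + 110\right) = \left(- \frac{1}{81} - 12\right) \left(\left(130 - 35\right) + 110\right) = - \frac{973 \left(95 + 110\right)}{81} = \left(- \frac{973}{81}\right) 205 = - \frac{199465}{81}$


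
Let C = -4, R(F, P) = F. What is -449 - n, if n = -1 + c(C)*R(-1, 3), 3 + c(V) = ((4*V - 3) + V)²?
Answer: 78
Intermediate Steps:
c(V) = -3 + (-3 + 5*V)² (c(V) = -3 + ((4*V - 3) + V)² = -3 + ((-3 + 4*V) + V)² = -3 + (-3 + 5*V)²)
n = -527 (n = -1 + (-3 + (-3 + 5*(-4))²)*(-1) = -1 + (-3 + (-3 - 20)²)*(-1) = -1 + (-3 + (-23)²)*(-1) = -1 + (-3 + 529)*(-1) = -1 + 526*(-1) = -1 - 526 = -527)
-449 - n = -449 - 1*(-527) = -449 + 527 = 78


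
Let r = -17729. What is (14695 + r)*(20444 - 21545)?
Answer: 3340434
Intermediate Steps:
(14695 + r)*(20444 - 21545) = (14695 - 17729)*(20444 - 21545) = -3034*(-1101) = 3340434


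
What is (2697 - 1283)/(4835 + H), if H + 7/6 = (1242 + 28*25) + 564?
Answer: 8484/44039 ≈ 0.19265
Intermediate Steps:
H = 15029/6 (H = -7/6 + ((1242 + 28*25) + 564) = -7/6 + ((1242 + 700) + 564) = -7/6 + (1942 + 564) = -7/6 + 2506 = 15029/6 ≈ 2504.8)
(2697 - 1283)/(4835 + H) = (2697 - 1283)/(4835 + 15029/6) = 1414/(44039/6) = 1414*(6/44039) = 8484/44039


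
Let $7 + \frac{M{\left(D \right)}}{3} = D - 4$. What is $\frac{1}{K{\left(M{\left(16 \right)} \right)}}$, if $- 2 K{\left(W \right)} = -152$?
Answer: $\frac{1}{76} \approx 0.013158$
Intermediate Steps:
$M{\left(D \right)} = -33 + 3 D$ ($M{\left(D \right)} = -21 + 3 \left(D - 4\right) = -21 + 3 \left(-4 + D\right) = -21 + \left(-12 + 3 D\right) = -33 + 3 D$)
$K{\left(W \right)} = 76$ ($K{\left(W \right)} = \left(- \frac{1}{2}\right) \left(-152\right) = 76$)
$\frac{1}{K{\left(M{\left(16 \right)} \right)}} = \frac{1}{76}$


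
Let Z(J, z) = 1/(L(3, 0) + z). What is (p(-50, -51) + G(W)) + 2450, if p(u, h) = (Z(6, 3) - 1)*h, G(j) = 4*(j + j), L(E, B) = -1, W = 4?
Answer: 5015/2 ≈ 2507.5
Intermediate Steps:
Z(J, z) = 1/(-1 + z)
G(j) = 8*j (G(j) = 4*(2*j) = 8*j)
p(u, h) = -h/2 (p(u, h) = (1/(-1 + 3) - 1)*h = (1/2 - 1)*h = (½ - 1)*h = -h/2)
(p(-50, -51) + G(W)) + 2450 = (-½*(-51) + 8*4) + 2450 = (51/2 + 32) + 2450 = 115/2 + 2450 = 5015/2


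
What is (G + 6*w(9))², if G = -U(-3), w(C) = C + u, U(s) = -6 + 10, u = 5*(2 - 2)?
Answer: 2500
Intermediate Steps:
u = 0 (u = 5*0 = 0)
U(s) = 4
w(C) = C (w(C) = C + 0 = C)
G = -4 (G = -1*4 = -4)
(G + 6*w(9))² = (-4 + 6*9)² = (-4 + 54)² = 50² = 2500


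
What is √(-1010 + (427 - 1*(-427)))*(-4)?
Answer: -8*I*√39 ≈ -49.96*I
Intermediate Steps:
√(-1010 + (427 - 1*(-427)))*(-4) = √(-1010 + (427 + 427))*(-4) = √(-1010 + 854)*(-4) = √(-156)*(-4) = (2*I*√39)*(-4) = -8*I*√39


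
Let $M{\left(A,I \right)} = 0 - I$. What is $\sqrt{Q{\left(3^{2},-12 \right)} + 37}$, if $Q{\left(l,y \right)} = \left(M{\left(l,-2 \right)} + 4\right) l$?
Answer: $\sqrt{91} \approx 9.5394$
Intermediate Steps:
$M{\left(A,I \right)} = - I$
$Q{\left(l,y \right)} = 6 l$ ($Q{\left(l,y \right)} = \left(\left(-1\right) \left(-2\right) + 4\right) l = \left(2 + 4\right) l = 6 l$)
$\sqrt{Q{\left(3^{2},-12 \right)} + 37} = \sqrt{6 \cdot 3^{2} + 37} = \sqrt{6 \cdot 9 + 37} = \sqrt{54 + 37} = \sqrt{91}$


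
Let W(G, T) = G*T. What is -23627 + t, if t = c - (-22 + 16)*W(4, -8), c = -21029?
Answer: -44848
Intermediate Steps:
t = -21221 (t = -21029 - (-22 + 16)*4*(-8) = -21029 - (-6)*(-32) = -21029 - 1*192 = -21029 - 192 = -21221)
-23627 + t = -23627 - 21221 = -44848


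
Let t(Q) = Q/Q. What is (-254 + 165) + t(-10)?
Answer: -88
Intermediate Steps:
t(Q) = 1
(-254 + 165) + t(-10) = (-254 + 165) + 1 = -89 + 1 = -88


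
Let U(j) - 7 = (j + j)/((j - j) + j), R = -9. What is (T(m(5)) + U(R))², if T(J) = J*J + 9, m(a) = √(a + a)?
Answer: 784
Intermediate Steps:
m(a) = √2*√a (m(a) = √(2*a) = √2*√a)
U(j) = 9 (U(j) = 7 + (j + j)/((j - j) + j) = 7 + (2*j)/(0 + j) = 7 + (2*j)/j = 7 + 2 = 9)
T(J) = 9 + J² (T(J) = J² + 9 = 9 + J²)
(T(m(5)) + U(R))² = ((9 + (√2*√5)²) + 9)² = ((9 + (√10)²) + 9)² = ((9 + 10) + 9)² = (19 + 9)² = 28² = 784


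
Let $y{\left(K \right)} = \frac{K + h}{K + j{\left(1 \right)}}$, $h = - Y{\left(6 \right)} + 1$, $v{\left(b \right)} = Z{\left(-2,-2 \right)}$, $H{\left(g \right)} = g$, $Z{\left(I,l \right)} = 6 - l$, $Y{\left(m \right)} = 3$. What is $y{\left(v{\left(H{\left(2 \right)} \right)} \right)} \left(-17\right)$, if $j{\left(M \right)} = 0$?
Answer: $- \frac{51}{4} \approx -12.75$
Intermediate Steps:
$v{\left(b \right)} = 8$ ($v{\left(b \right)} = 6 - -2 = 6 + 2 = 8$)
$h = -2$ ($h = \left(-1\right) 3 + 1 = -3 + 1 = -2$)
$y{\left(K \right)} = \frac{-2 + K}{K}$ ($y{\left(K \right)} = \frac{K - 2}{K + 0} = \frac{-2 + K}{K}$)
$y{\left(v{\left(H{\left(2 \right)} \right)} \right)} \left(-17\right) = \frac{-2 + 8}{8} \left(-17\right) = \frac{1}{8} \cdot 6 \left(-17\right) = \frac{3}{4} \left(-17\right) = - \frac{51}{4}$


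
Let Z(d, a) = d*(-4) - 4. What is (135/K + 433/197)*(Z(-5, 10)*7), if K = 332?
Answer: 4769828/16351 ≈ 291.71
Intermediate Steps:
Z(d, a) = -4 - 4*d (Z(d, a) = -4*d - 4 = -4 - 4*d)
(135/K + 433/197)*(Z(-5, 10)*7) = (135/332 + 433/197)*((-4 - 4*(-5))*7) = (135*(1/332) + 433*(1/197))*((-4 + 20)*7) = (135/332 + 433/197)*(16*7) = (170351/65404)*112 = 4769828/16351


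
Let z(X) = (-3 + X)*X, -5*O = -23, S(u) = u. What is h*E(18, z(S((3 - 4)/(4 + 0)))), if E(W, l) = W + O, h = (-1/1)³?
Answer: -113/5 ≈ -22.600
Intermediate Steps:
O = 23/5 (O = -⅕*(-23) = 23/5 ≈ 4.6000)
z(X) = X*(-3 + X)
h = -1 (h = (-1*1)³ = (-1)³ = -1)
E(W, l) = 23/5 + W (E(W, l) = W + 23/5 = 23/5 + W)
h*E(18, z(S((3 - 4)/(4 + 0)))) = -(23/5 + 18) = -1*113/5 = -113/5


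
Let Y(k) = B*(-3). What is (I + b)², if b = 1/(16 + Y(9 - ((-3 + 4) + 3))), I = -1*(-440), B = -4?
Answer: 151807041/784 ≈ 1.9363e+5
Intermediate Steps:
I = 440
Y(k) = 12 (Y(k) = -4*(-3) = 12)
b = 1/28 (b = 1/(16 + 12) = 1/28 ≈ 0.035714)
(I + b)² = (440 + 1/28)² = (12321/28)² = 151807041/784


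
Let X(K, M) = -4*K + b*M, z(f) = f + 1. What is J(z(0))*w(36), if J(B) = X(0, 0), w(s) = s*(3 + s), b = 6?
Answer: 0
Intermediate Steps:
z(f) = 1 + f
X(K, M) = -4*K + 6*M
J(B) = 0 (J(B) = -4*0 + 6*0 = 0 + 0 = 0)
J(z(0))*w(36) = 0*(36*(3 + 36)) = 0*(36*39) = 0*1404 = 0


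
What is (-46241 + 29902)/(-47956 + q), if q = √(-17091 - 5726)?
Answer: 783553084/2299800753 + 16339*I*√22817/2299800753 ≈ 0.3407 + 0.0010732*I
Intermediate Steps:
q = I*√22817 (q = √(-22817) = I*√22817 ≈ 151.05*I)
(-46241 + 29902)/(-47956 + q) = (-46241 + 29902)/(-47956 + I*√22817) = -16339/(-47956 + I*√22817)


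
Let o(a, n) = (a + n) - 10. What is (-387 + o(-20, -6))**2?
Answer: 178929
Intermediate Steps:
o(a, n) = -10 + a + n
(-387 + o(-20, -6))**2 = (-387 + (-10 - 20 - 6))**2 = (-387 - 36)**2 = (-423)**2 = 178929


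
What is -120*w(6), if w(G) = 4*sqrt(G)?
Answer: -480*sqrt(6) ≈ -1175.8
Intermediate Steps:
-120*w(6) = -480*sqrt(6)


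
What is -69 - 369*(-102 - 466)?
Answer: 209523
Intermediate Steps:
-69 - 369*(-102 - 466) = -69 - 369*(-568) = -69 + 209592 = 209523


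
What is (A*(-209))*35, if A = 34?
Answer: -248710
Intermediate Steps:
(A*(-209))*35 = (34*(-209))*35 = -7106*35 = -248710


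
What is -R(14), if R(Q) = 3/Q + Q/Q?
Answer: -17/14 ≈ -1.2143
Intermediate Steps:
R(Q) = 1 + 3/Q (R(Q) = 3/Q + 1 = 1 + 3/Q)
-R(14) = -(3 + 14)/14 = -17/14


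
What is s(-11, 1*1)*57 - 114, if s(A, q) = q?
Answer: -57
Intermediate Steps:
s(-11, 1*1)*57 - 114 = (1*1)*57 - 114 = 1*57 - 114 = 57 - 114 = -57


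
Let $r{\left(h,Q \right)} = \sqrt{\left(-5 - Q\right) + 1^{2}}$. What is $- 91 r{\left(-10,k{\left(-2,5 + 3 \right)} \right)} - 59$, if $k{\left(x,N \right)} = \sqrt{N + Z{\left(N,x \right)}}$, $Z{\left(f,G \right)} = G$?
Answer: $-59 - 91 i \sqrt{4 + \sqrt{6}} \approx -59.0 - 231.1 i$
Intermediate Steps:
$k{\left(x,N \right)} = \sqrt{N + x}$
$r{\left(h,Q \right)} = \sqrt{-4 - Q}$ ($r{\left(h,Q \right)} = \sqrt{\left(-5 - Q\right) + 1} = \sqrt{-4 - Q}$)
$- 91 r{\left(-10,k{\left(-2,5 + 3 \right)} \right)} - 59 = - 91 \sqrt{-4 - \sqrt{\left(5 + 3\right) - 2}} - 59 = - 91 \sqrt{-4 - \sqrt{8 - 2}} - 59 = - 91 \sqrt{-4 - \sqrt{6}} - 59 = -59 - 91 \sqrt{-4 - \sqrt{6}}$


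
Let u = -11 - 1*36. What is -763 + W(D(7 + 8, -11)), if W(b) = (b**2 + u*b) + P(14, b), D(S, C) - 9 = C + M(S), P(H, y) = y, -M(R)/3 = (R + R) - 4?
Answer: 9317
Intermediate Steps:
M(R) = 12 - 6*R (M(R) = -3*((R + R) - 4) = -3*(2*R - 4) = -3*(-4 + 2*R) = 12 - 6*R)
u = -47 (u = -11 - 36 = -47)
D(S, C) = 21 + C - 6*S (D(S, C) = 9 + (C + (12 - 6*S)) = 9 + (12 + C - 6*S) = 21 + C - 6*S)
W(b) = b**2 - 46*b (W(b) = (b**2 - 47*b) + b = b**2 - 46*b)
-763 + W(D(7 + 8, -11)) = -763 + (21 - 11 - 6*(7 + 8))*(-46 + (21 - 11 - 6*(7 + 8))) = -763 + (21 - 11 - 6*15)*(-46 + (21 - 11 - 6*15)) = -763 + (21 - 11 - 90)*(-46 + (21 - 11 - 90)) = -763 - 80*(-46 - 80) = -763 - 80*(-126) = -763 + 10080 = 9317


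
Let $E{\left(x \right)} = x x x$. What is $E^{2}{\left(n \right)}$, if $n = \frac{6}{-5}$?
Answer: $\frac{46656}{15625} \approx 2.986$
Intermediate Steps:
$n = - \frac{6}{5}$ ($n = 6 \left(- \frac{1}{5}\right) = - \frac{6}{5} \approx -1.2$)
$E{\left(x \right)} = x^{3}$ ($E{\left(x \right)} = x^{2} x = x^{3}$)
$E^{2}{\left(n \right)} = \left(\left(- \frac{6}{5}\right)^{3}\right)^{2} = \left(- \frac{216}{125}\right)^{2} = \frac{46656}{15625}$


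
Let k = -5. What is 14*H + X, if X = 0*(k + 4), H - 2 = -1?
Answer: 14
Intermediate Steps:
H = 1 (H = 2 - 1 = 1)
X = 0 (X = 0*(-5 + 4) = 0*(-1) = 0)
14*H + X = 14*1 + 0 = 14 + 0 = 14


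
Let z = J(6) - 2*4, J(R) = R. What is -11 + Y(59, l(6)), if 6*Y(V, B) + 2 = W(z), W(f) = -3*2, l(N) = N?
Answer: -37/3 ≈ -12.333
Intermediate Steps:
z = -2 (z = 6 - 2*4 = 6 - 8 = -2)
W(f) = -6
Y(V, B) = -4/3 (Y(V, B) = -1/3 + (1/6)*(-6) = -1/3 - 1 = -4/3)
-11 + Y(59, l(6)) = -11 - 4/3 = -37/3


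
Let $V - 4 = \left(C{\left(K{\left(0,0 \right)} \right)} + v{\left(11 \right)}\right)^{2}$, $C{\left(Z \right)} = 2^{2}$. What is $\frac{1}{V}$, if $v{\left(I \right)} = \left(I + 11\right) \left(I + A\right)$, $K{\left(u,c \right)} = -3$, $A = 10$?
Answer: $\frac{1}{217160} \approx 4.6049 \cdot 10^{-6}$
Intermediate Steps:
$v{\left(I \right)} = \left(10 + I\right) \left(11 + I\right)$ ($v{\left(I \right)} = \left(I + 11\right) \left(I + 10\right) = \left(11 + I\right) \left(10 + I\right) = \left(10 + I\right) \left(11 + I\right)$)
$C{\left(Z \right)} = 4$
$V = 217160$ ($V = 4 + \left(4 + \left(110 + 11^{2} + 21 \cdot 11\right)\right)^{2} = 4 + \left(4 + \left(110 + 121 + 231\right)\right)^{2} = 4 + \left(4 + 462\right)^{2} = 4 + 466^{2} = 4 + 217156 = 217160$)
$\frac{1}{V} = \frac{1}{217160}$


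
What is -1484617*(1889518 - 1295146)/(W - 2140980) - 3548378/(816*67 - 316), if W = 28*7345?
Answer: 1498677196608487/3287382935 ≈ 4.5589e+5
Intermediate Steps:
W = 205660
-1484617*(1889518 - 1295146)/(W - 2140980) - 3548378/(816*67 - 316) = -1484617*(1889518 - 1295146)/(205660 - 2140980) - 3548378/(816*67 - 316) = -1484617/((-1935320/594372)) - 3548378/(54672 - 316) = -1484617/((-1935320*1/594372)) - 3548378/54356 = -1484617/(-483830/148593) - 3548378*1/54356 = -1484617*(-148593/483830) - 1774189/27178 = 220603693881/483830 - 1774189/27178 = 1498677196608487/3287382935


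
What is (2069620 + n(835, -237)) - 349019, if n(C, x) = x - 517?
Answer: 1719847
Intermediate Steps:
n(C, x) = -517 + x
(2069620 + n(835, -237)) - 349019 = (2069620 + (-517 - 237)) - 349019 = (2069620 - 754) - 349019 = 2068866 - 349019 = 1719847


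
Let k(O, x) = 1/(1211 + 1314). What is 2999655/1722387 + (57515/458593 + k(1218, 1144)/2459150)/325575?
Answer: 102998882543553002956800333/59141433620827113962406250 ≈ 1.7416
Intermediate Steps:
k(O, x) = 1/2525
2999655/1722387 + (57515/458593 + k(1218, 1144)/2459150)/325575 = 2999655/1722387 + (57515/458593 + (1/2525)/2459150)/325575 = 2999655*(1/1722387) + (57515*(1/458593) + (1/2525)*(1/2459150))*(1/325575) = 999885/574129 + (57515/458593 + 1/6209353750)*(1/325575) = 999885/574129 + (357130981389843/2847566164273750)*(1/325575) = 999885/574129 + 39681220154427/103010705992602906250 = 102998882543553002956800333/59141433620827113962406250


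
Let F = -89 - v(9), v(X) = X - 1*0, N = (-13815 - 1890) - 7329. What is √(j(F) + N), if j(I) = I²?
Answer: I*√13430 ≈ 115.89*I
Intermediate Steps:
N = -23034 (N = -15705 - 7329 = -23034)
v(X) = X (v(X) = X + 0 = X)
F = -98 (F = -89 - 1*9 = -89 - 9 = -98)
√(j(F) + N) = √((-98)² - 23034) = √(9604 - 23034) = √(-13430) = I*√13430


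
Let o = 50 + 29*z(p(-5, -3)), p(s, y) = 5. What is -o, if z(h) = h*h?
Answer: -775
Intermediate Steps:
z(h) = h**2
o = 775 (o = 50 + 29*5**2 = 50 + 29*25 = 50 + 725 = 775)
-o = -1*775 = -775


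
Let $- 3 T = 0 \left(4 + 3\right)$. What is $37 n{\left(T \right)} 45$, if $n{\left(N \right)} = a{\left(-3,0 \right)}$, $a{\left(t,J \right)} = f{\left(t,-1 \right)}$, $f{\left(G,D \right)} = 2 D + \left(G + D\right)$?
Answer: $-9990$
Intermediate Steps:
$T = 0$ ($T = - \frac{0 \left(4 + 3\right)}{3} = - \frac{0 \cdot 7}{3} = \left(- \frac{1}{3}\right) 0 = 0$)
$f{\left(G,D \right)} = G + 3 D$ ($f{\left(G,D \right)} = 2 D + \left(D + G\right) = G + 3 D$)
$a{\left(t,J \right)} = -3 + t$ ($a{\left(t,J \right)} = t + 3 \left(-1\right) = t - 3 = -3 + t$)
$n{\left(N \right)} = -6$ ($n{\left(N \right)} = -3 - 3 = -6$)
$37 n{\left(T \right)} 45 = 37 \left(-6\right) 45 = \left(-222\right) 45 = -9990$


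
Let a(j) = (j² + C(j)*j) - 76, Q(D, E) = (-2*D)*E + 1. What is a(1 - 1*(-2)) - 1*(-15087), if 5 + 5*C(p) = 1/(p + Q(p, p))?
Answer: 1051187/70 ≈ 15017.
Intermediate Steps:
Q(D, E) = 1 - 2*D*E (Q(D, E) = -2*D*E + 1 = 1 - 2*D*E)
C(p) = -1 + 1/(5*(1 + p - 2*p²)) (C(p) = -1 + 1/(5*(p + (1 - 2*p*p))) = -1 + 1/(5*(p + (1 - 2*p²))) = -1 + 1/(5*(1 + p - 2*p²)))
a(j) = -76 + j² + j*(-⅘ - j + 2*j²)/(1 + j - 2*j²) (a(j) = (j² + ((-⅘ - j + 2*j²)/(1 + j - 2*j²))*j) - 76 = (j² + j*(-⅘ - j + 2*j²)/(1 + j - 2*j²)) - 76 = -76 + j² + j*(-⅘ - j + 2*j²)/(1 + j - 2*j²))
a(1 - 1*(-2)) - 1*(-15087) = (380 - 760*(1 - 1*(-2))² - 15*(1 - 1*(-2))³ + 10*(1 - 1*(-2))⁴ + 384*(1 - 1*(-2)))/(5*(-1 - (1 - 1*(-2)) + 2*(1 - 1*(-2))²)) - 1*(-15087) = (380 - 760*(1 + 2)² - 15*(1 + 2)³ + 10*(1 + 2)⁴ + 384*(1 + 2))/(5*(-1 - (1 + 2) + 2*(1 + 2)²)) + 15087 = (380 - 760*3² - 15*3³ + 10*3⁴ + 384*3)/(5*(-1 - 1*3 + 2*3²)) + 15087 = (380 - 760*9 - 15*27 + 10*81 + 1152)/(5*(-1 - 3 + 2*9)) + 15087 = (380 - 6840 - 405 + 810 + 1152)/(5*(-1 - 3 + 18)) + 15087 = (⅕)*(-4903)/14 + 15087 = (⅕)*(1/14)*(-4903) + 15087 = -4903/70 + 15087 = 1051187/70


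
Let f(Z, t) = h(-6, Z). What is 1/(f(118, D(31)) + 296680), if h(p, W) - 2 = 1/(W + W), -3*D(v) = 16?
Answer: 236/70016953 ≈ 3.3706e-6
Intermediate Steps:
D(v) = -16/3 (D(v) = -⅓*16 = -16/3)
h(p, W) = 2 + 1/(2*W) (h(p, W) = 2 + 1/(W + W) = 2 + 1/(2*W))
f(Z, t) = 2 + 1/(2*Z)
1/(f(118, D(31)) + 296680) = 1/((2 + (½)/118) + 296680) = 1/((2 + (½)*(1/118)) + 296680) = 1/((2 + 1/236) + 296680) = 1/(473/236 + 296680) = 1/(70016953/236) = 236/70016953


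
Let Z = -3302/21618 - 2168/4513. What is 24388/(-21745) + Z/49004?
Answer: -58299330964581259/51980660491443660 ≈ -1.1216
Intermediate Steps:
Z = -30884875/48781017 (Z = -3302*1/21618 - 2168*1/4513 = -1651/10809 - 2168/4513 = -30884875/48781017 ≈ -0.63313)
24388/(-21745) + Z/49004 = 24388/(-21745) - 30884875/48781017/49004 = 24388*(-1/21745) - 30884875/48781017*1/49004 = -24388/21745 - 30884875/2390464957068 = -58299330964581259/51980660491443660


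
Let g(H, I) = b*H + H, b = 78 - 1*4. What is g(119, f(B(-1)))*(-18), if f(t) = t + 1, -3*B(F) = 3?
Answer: -160650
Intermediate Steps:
b = 74 (b = 78 - 4 = 74)
B(F) = -1 (B(F) = -⅓*3 = -1)
f(t) = 1 + t
g(H, I) = 75*H (g(H, I) = 74*H + H = 75*H)
g(119, f(B(-1)))*(-18) = (75*119)*(-18) = 8925*(-18) = -160650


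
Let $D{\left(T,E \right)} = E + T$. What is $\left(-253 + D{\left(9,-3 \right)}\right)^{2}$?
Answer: $61009$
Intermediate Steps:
$\left(-253 + D{\left(9,-3 \right)}\right)^{2} = \left(-253 + \left(-3 + 9\right)\right)^{2} = \left(-253 + 6\right)^{2} = \left(-247\right)^{2} = 61009$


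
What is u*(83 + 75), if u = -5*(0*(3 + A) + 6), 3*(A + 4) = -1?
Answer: -4740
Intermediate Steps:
A = -13/3 (A = -4 + (⅓)*(-1) = -4 - ⅓ = -13/3 ≈ -4.3333)
u = -30 (u = -5*(0*(3 - 13/3) + 6) = -5*(0*(-4/3) + 6) = -5*(0 + 6) = -5*6 = -30)
u*(83 + 75) = -30*(83 + 75) = -30*158 = -4740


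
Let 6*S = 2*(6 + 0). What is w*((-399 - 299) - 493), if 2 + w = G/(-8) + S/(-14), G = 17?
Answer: 284649/56 ≈ 5083.0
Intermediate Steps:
S = 2 (S = (2*(6 + 0))/6 = (2*6)/6 = (⅙)*12 = 2)
w = -239/56 (w = -2 + (17/(-8) + 2/(-14)) = -2 + (17*(-⅛) + 2*(-1/14)) = -2 + (-17/8 - ⅐) = -2 - 127/56 = -239/56 ≈ -4.2679)
w*((-399 - 299) - 493) = -239*((-399 - 299) - 493)/56 = -239*(-698 - 493)/56 = -239/56*(-1191) = 284649/56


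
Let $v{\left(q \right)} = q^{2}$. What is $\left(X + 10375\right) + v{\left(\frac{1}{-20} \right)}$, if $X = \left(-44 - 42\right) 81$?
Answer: $\frac{1363601}{400} \approx 3409.0$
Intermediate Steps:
$X = -6966$ ($X = \left(-86\right) 81 = -6966$)
$\left(X + 10375\right) + v{\left(\frac{1}{-20} \right)} = \left(-6966 + 10375\right) + \left(\frac{1}{-20}\right)^{2} = 3409 + \left(- \frac{1}{20}\right)^{2} = 3409 + \frac{1}{400} = \frac{1363601}{400}$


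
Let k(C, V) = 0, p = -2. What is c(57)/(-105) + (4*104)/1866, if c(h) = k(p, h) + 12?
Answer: 3548/32655 ≈ 0.10865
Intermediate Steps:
c(h) = 12 (c(h) = 0 + 12 = 12)
c(57)/(-105) + (4*104)/1866 = 12/(-105) + (4*104)/1866 = 12*(-1/105) + 416*(1/1866) = -4/35 + 208/933 = 3548/32655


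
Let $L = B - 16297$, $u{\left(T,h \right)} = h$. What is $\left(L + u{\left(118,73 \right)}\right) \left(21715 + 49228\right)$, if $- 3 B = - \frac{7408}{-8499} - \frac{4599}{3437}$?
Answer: $- \frac{14409001990233619}{12519027} \approx -1.151 \cdot 10^{9}$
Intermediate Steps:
$B = \frac{1946515}{12519027}$ ($B = - \frac{- \frac{7408}{-8499} - \frac{4599}{3437}}{3} = - \frac{\left(-7408\right) \left(- \frac{1}{8499}\right) - \frac{657}{491}}{3} = - \frac{\frac{7408}{8499} - \frac{657}{491}}{3} = \left(- \frac{1}{3}\right) \left(- \frac{1946515}{4173009}\right) = \frac{1946515}{12519027} \approx 0.15548$)
$L = - \frac{204020636504}{12519027}$ ($L = \frac{1946515}{12519027} - 16297 = - \frac{204020636504}{12519027} \approx -16297.0$)
$\left(L + u{\left(118,73 \right)}\right) \left(21715 + 49228\right) = \left(- \frac{204020636504}{12519027} + 73\right) \left(21715 + 49228\right) = \left(- \frac{203106747533}{12519027}\right) 70943 = - \frac{14409001990233619}{12519027}$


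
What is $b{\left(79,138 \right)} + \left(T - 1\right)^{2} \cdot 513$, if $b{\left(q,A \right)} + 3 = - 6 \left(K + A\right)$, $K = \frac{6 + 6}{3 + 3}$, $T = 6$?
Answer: $11982$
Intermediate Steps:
$K = 2$ ($K = \frac{12}{6} = 12 \cdot \frac{1}{6} = 2$)
$b{\left(q,A \right)} = -15 - 6 A$ ($b{\left(q,A \right)} = -3 - 6 \left(2 + A\right) = -3 - \left(12 + 6 A\right) = -15 - 6 A$)
$b{\left(79,138 \right)} + \left(T - 1\right)^{2} \cdot 513 = \left(-15 - 828\right) + \left(6 - 1\right)^{2} \cdot 513 = \left(-15 - 828\right) + 5^{2} \cdot 513 = -843 + 25 \cdot 513 = -843 + 12825 = 11982$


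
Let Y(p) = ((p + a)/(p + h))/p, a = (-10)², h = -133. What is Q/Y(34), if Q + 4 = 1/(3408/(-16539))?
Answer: 16925931/76112 ≈ 222.38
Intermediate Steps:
a = 100
Y(p) = (100 + p)/(p*(-133 + p)) (Y(p) = ((p + 100)/(p - 133))/p = ((100 + p)/(-133 + p))/p = (100 + p)/(p*(-133 + p)))
Q = -10057/1136 (Q = -4 + 1/(3408/(-16539)) = -4 + 1/(3408*(-1/16539)) = -4 + 1/(-1136/5513) = -4 - 5513/1136 = -10057/1136 ≈ -8.8530)
Q/Y(34) = -10057*34*(-133 + 34)/(100 + 34)/1136 = -10057/(1136*((1/34)*134/(-99))) = -10057/(1136*((1/34)*(-1/99)*134)) = -10057/(1136*(-67/1683)) = -10057/1136*(-1683/67) = 16925931/76112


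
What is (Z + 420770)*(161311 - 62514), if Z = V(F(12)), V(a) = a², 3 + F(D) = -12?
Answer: 41593043015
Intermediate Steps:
F(D) = -15 (F(D) = -3 - 12 = -15)
Z = 225 (Z = (-15)² = 225)
(Z + 420770)*(161311 - 62514) = (225 + 420770)*(161311 - 62514) = 420995*98797 = 41593043015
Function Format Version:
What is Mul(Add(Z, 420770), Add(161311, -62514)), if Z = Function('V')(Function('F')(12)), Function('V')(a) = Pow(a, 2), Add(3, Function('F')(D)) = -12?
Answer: 41593043015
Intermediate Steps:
Function('F')(D) = -15 (Function('F')(D) = Add(-3, -12) = -15)
Z = 225 (Z = Pow(-15, 2) = 225)
Mul(Add(Z, 420770), Add(161311, -62514)) = Mul(Add(225, 420770), Add(161311, -62514)) = Mul(420995, 98797) = 41593043015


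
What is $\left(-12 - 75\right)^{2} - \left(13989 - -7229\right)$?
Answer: $-13649$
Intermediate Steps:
$\left(-12 - 75\right)^{2} - \left(13989 - -7229\right) = \left(-87\right)^{2} - \left(13989 + 7229\right) = 7569 - 21218 = -13649$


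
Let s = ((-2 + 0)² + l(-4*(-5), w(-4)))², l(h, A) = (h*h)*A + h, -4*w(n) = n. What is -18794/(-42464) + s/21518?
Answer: 37917063/4310096 ≈ 8.7973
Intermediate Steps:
w(n) = -n/4
l(h, A) = h + A*h² (l(h, A) = h²*A + h = A*h² + h = h + A*h²)
s = 179776 (s = ((-2 + 0)² + (-4*(-5))*(1 + (-¼*(-4))*(-4*(-5))))² = ((-2)² + 20*(1 + 1*20))² = (4 + 20*(1 + 20))² = (4 + 20*21)² = (4 + 420)² = 424² = 179776)
-18794/(-42464) + s/21518 = -18794/(-42464) + 179776/21518 = -18794*(-1/42464) + 179776*(1/21518) = 9397/21232 + 1696/203 = 37917063/4310096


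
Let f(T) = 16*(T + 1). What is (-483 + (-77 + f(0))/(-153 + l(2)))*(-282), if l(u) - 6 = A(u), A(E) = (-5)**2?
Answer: 136065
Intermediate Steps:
A(E) = 25
l(u) = 31 (l(u) = 6 + 25 = 31)
f(T) = 16 + 16*T (f(T) = 16*(1 + T) = 16 + 16*T)
(-483 + (-77 + f(0))/(-153 + l(2)))*(-282) = (-483 + (-77 + (16 + 16*0))/(-153 + 31))*(-282) = (-483 + (-77 + (16 + 0))/(-122))*(-282) = (-483 + (-77 + 16)*(-1/122))*(-282) = (-483 - 61*(-1/122))*(-282) = (-483 + 1/2)*(-282) = -965/2*(-282) = 136065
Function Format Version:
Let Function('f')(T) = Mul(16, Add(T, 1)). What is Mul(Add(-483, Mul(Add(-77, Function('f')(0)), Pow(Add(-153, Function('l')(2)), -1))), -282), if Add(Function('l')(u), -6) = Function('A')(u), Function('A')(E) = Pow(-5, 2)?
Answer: 136065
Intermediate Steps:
Function('A')(E) = 25
Function('l')(u) = 31 (Function('l')(u) = Add(6, 25) = 31)
Function('f')(T) = Add(16, Mul(16, T)) (Function('f')(T) = Mul(16, Add(1, T)) = Add(16, Mul(16, T)))
Mul(Add(-483, Mul(Add(-77, Function('f')(0)), Pow(Add(-153, Function('l')(2)), -1))), -282) = Mul(Add(-483, Mul(Add(-77, Add(16, Mul(16, 0))), Pow(Add(-153, 31), -1))), -282) = Mul(Add(-483, Mul(Add(-77, Add(16, 0)), Pow(-122, -1))), -282) = Mul(Add(-483, Mul(Add(-77, 16), Rational(-1, 122))), -282) = Mul(Add(-483, Mul(-61, Rational(-1, 122))), -282) = Mul(Add(-483, Rational(1, 2)), -282) = Mul(Rational(-965, 2), -282) = 136065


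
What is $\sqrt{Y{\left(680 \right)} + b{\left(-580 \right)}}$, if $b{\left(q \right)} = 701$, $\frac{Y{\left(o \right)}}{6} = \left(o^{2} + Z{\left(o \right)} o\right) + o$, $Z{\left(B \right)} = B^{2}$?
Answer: $\sqrt{1889371181} \approx 43467.0$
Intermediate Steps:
$Y{\left(o \right)} = 6 o + 6 o^{2} + 6 o^{3}$ ($Y{\left(o \right)} = 6 \left(\left(o^{2} + o^{2} o\right) + o\right) = 6 \left(\left(o^{2} + o^{3}\right) + o\right) = 6 \left(o + o^{2} + o^{3}\right) = 6 o + 6 o^{2} + 6 o^{3}$)
$\sqrt{Y{\left(680 \right)} + b{\left(-580 \right)}} = \sqrt{6 \cdot 680 \left(1 + 680 + 680^{2}\right) + 701} = \sqrt{6 \cdot 680 \left(1 + 680 + 462400\right) + 701} = \sqrt{6 \cdot 680 \cdot 463081 + 701} = \sqrt{1889370480 + 701} = \sqrt{1889371181}$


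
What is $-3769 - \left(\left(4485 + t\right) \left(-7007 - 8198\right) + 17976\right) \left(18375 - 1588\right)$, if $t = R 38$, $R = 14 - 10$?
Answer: $1183275488514$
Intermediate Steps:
$R = 4$ ($R = 14 - 10 = 4$)
$t = 152$ ($t = 4 \cdot 38 = 152$)
$-3769 - \left(\left(4485 + t\right) \left(-7007 - 8198\right) + 17976\right) \left(18375 - 1588\right) = -3769 - \left(\left(4485 + 152\right) \left(-7007 - 8198\right) + 17976\right) \left(18375 - 1588\right) = -3769 - \left(4637 \left(-15205\right) + 17976\right) 16787 = -3769 - \left(-70505585 + 17976\right) 16787 = -3769 - \left(-70487609\right) 16787 = -3769 - -1183275492283 = -3769 + 1183275492283 = 1183275488514$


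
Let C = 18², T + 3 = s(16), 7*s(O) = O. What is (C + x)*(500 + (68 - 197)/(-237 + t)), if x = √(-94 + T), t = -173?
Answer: 33230898/205 + 205129*I*√4641/2870 ≈ 1.621e+5 + 4869.1*I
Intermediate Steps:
s(O) = O/7
T = -5/7 (T = -3 + (⅐)*16 = -3 + 16/7 = -5/7 ≈ -0.71429)
C = 324
x = I*√4641/7 (x = √(-94 - 5/7) = √(-663/7) = I*√4641/7 ≈ 9.7321*I)
(C + x)*(500 + (68 - 197)/(-237 + t)) = (324 + I*√4641/7)*(500 + (68 - 197)/(-237 - 173)) = (324 + I*√4641/7)*(500 - 129/(-410)) = (324 + I*√4641/7)*(500 - 129*(-1/410)) = (324 + I*√4641/7)*(500 + 129/410) = (324 + I*√4641/7)*(205129/410) = 33230898/205 + 205129*I*√4641/2870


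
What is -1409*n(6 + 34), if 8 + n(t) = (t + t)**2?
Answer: -9006328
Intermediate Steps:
n(t) = -8 + 4*t**2 (n(t) = -8 + (t + t)**2 = -8 + (2*t)**2 = -8 + 4*t**2)
-1409*n(6 + 34) = -1409*(-8 + 4*(6 + 34)**2) = -1409*(-8 + 4*40**2) = -1409*(-8 + 4*1600) = -1409*(-8 + 6400) = -1409*6392 = -9006328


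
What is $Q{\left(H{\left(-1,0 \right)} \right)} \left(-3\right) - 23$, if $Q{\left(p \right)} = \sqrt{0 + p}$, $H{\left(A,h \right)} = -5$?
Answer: $-23 - 3 i \sqrt{5} \approx -23.0 - 6.7082 i$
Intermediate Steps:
$Q{\left(p \right)} = \sqrt{p}$
$Q{\left(H{\left(-1,0 \right)} \right)} \left(-3\right) - 23 = \sqrt{-5} \left(-3\right) - 23 = i \sqrt{5} \left(-3\right) - 23 = - 3 i \sqrt{5} - 23 = -23 - 3 i \sqrt{5}$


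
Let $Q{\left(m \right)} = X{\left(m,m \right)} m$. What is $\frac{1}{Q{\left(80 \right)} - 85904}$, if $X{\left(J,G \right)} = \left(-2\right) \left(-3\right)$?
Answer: $- \frac{1}{85424} \approx -1.1706 \cdot 10^{-5}$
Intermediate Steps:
$X{\left(J,G \right)} = 6$
$Q{\left(m \right)} = 6 m$
$\frac{1}{Q{\left(80 \right)} - 85904} = \frac{1}{6 \cdot 80 - 85904} = \frac{1}{480 - 85904} = \frac{1}{-85424} = - \frac{1}{85424}$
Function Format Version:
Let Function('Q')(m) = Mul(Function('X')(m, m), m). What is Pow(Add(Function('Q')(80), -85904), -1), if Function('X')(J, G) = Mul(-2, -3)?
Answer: Rational(-1, 85424) ≈ -1.1706e-5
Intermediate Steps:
Function('X')(J, G) = 6
Function('Q')(m) = Mul(6, m)
Pow(Add(Function('Q')(80), -85904), -1) = Pow(Add(Mul(6, 80), -85904), -1) = Pow(Add(480, -85904), -1) = Pow(-85424, -1) = Rational(-1, 85424)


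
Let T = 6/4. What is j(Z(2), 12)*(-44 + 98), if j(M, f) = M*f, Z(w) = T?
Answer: 972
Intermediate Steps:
T = 3/2 (T = 6*(1/4) = 3/2 ≈ 1.5000)
Z(w) = 3/2
j(Z(2), 12)*(-44 + 98) = ((3/2)*12)*(-44 + 98) = 18*54 = 972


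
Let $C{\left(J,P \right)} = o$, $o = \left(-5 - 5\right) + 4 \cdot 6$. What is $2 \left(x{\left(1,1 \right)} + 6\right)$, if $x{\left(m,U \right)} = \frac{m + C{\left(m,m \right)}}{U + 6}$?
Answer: $\frac{114}{7} \approx 16.286$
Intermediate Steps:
$o = 14$ ($o = \left(-5 - 5\right) + 24 = -10 + 24 = 14$)
$C{\left(J,P \right)} = 14$
$x{\left(m,U \right)} = \frac{14 + m}{6 + U}$ ($x{\left(m,U \right)} = \frac{m + 14}{U + 6} = \frac{14 + m}{6 + U}$)
$2 \left(x{\left(1,1 \right)} + 6\right) = 2 \left(\frac{14 + 1}{6 + 1} + 6\right) = 2 \left(\frac{1}{7} \cdot 15 + 6\right) = 2 \left(\frac{15}{7} + 6\right) = 2 \cdot \frac{57}{7} = \frac{114}{7}$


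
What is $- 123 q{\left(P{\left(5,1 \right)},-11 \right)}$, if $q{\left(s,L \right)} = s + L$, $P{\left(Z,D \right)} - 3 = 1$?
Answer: $861$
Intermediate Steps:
$P{\left(Z,D \right)} = 4$ ($P{\left(Z,D \right)} = 3 + 1 = 4$)
$q{\left(s,L \right)} = L + s$
$- 123 q{\left(P{\left(5,1 \right)},-11 \right)} = - 123 \left(-11 + 4\right) = \left(-123\right) \left(-7\right) = 861$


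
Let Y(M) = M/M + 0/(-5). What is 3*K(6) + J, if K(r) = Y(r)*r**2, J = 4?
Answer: 112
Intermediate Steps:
Y(M) = 1 (Y(M) = 1 + 0*(-1/5) = 1 + 0 = 1)
K(r) = r**2 (K(r) = 1*r**2 = r**2)
3*K(6) + J = 3*6**2 + 4 = 3*36 + 4 = 108 + 4 = 112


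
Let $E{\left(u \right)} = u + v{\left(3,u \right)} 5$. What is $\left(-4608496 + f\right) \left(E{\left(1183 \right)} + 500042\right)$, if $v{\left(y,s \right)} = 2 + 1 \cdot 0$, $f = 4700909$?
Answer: $46320630055$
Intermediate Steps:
$v{\left(y,s \right)} = 2$ ($v{\left(y,s \right)} = 2 + 0 = 2$)
$E{\left(u \right)} = 10 + u$ ($E{\left(u \right)} = u + 2 \cdot 5 = u + 10 = 10 + u$)
$\left(-4608496 + f\right) \left(E{\left(1183 \right)} + 500042\right) = \left(-4608496 + 4700909\right) \left(\left(10 + 1183\right) + 500042\right) = 92413 \left(1193 + 500042\right) = 92413 \cdot 501235 = 46320630055$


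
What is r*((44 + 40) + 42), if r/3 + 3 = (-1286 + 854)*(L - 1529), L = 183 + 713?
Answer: 103365234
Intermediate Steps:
L = 896
r = 820359 (r = -9 + 3*((-1286 + 854)*(896 - 1529)) = -9 + 3*(-432*(-633)) = -9 + 3*273456 = -9 + 820368 = 820359)
r*((44 + 40) + 42) = 820359*((44 + 40) + 42) = 820359*(84 + 42) = 820359*126 = 103365234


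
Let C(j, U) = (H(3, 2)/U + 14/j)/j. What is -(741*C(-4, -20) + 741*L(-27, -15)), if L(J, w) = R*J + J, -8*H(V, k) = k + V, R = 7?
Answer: 20404917/128 ≈ 1.5941e+5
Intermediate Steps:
H(V, k) = -V/8 - k/8 (H(V, k) = -(k + V)/8 = -(V + k)/8 = -V/8 - k/8)
L(J, w) = 8*J (L(J, w) = 7*J + J = 8*J)
C(j, U) = (14/j - 5/(8*U))/j (C(j, U) = ((-⅛*3 - ⅛*2)/U + 14/j)/j = ((-3/8 - ¼)/U + 14/j)/j = (-5/(8*U) + 14/j)/j = (14/j - 5/(8*U))/j)
-(741*C(-4, -20) + 741*L(-27, -15)) = -(-1275261/8 - 3705/8/(-20*(-4))) = -(-1275261/8 - 3705/8*(-1/20)*(-¼)) = -741/(1/(-216 + (7/8 - 1/128))) = -741/(1/(-216 + 111/128)) = -741/(1/(-27537/128)) = -741/(-128/27537) = -741*(-27537/128) = 20404917/128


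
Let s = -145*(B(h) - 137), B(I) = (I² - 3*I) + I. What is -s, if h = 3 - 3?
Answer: -19865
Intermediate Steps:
h = 0
B(I) = I² - 2*I
s = 19865 (s = -145*(0*(-2 + 0) - 137) = -145*(0*(-2) - 137) = -145*(0 - 137) = -145*(-137) = 19865)
-s = -1*19865 = -19865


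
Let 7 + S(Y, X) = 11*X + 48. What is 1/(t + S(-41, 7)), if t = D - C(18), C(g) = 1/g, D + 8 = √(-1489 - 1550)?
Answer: 35622/4901077 - 324*I*√3039/4901077 ≈ 0.0072682 - 0.0036443*I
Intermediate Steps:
D = -8 + I*√3039 (D = -8 + √(-1489 - 1550) = -8 + √(-3039) = -8 + I*√3039 ≈ -8.0 + 55.127*I)
S(Y, X) = 41 + 11*X (S(Y, X) = -7 + (11*X + 48) = -7 + (48 + 11*X) = 41 + 11*X)
t = -145/18 + I*√3039 (t = (-8 + I*√3039) - 1/18 = -145/18 + I*√3039 ≈ -8.0556 + 55.127*I)
1/(t + S(-41, 7)) = 1/((-145/18 + I*√3039) + (41 + 11*7)) = 1/((-145/18 + I*√3039) + (41 + 77)) = 1/((-145/18 + I*√3039) + 118) = 1/(1979/18 + I*√3039)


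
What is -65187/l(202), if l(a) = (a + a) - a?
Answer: -65187/202 ≈ -322.71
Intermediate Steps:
l(a) = a (l(a) = 2*a - a = a)
-65187/l(202) = -65187/202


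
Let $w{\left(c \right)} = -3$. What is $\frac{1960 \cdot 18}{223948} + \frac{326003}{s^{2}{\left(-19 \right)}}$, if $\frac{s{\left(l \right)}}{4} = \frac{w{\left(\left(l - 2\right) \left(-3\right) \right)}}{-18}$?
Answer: $\frac{164267404929}{223948} \approx 7.3351 \cdot 10^{5}$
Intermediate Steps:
$s{\left(l \right)} = \frac{2}{3}$ ($s{\left(l \right)} = 4 \left(- \frac{3}{-18}\right) = 4 \left(\left(-3\right) \left(- \frac{1}{18}\right)\right) = 4 \cdot \frac{1}{6} = \frac{2}{3}$)
$\frac{1960 \cdot 18}{223948} + \frac{326003}{s^{2}{\left(-19 \right)}} = \frac{1960 \cdot 18}{223948} + \frac{326003}{\left(\frac{2}{3}\right)^{2}} = 35280 \cdot \frac{1}{223948} + \frac{326003}{\frac{4}{9}} = \frac{8820}{55987} + 326003 \cdot \frac{9}{4} = \frac{8820}{55987} + \frac{2934027}{4} = \frac{164267404929}{223948}$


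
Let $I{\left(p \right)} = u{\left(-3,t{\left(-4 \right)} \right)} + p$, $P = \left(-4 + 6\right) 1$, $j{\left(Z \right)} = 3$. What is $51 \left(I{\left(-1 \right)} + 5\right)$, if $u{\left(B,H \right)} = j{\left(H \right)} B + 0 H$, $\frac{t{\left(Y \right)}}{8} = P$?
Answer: $-255$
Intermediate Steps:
$P = 2$ ($P = 2 \cdot 1 = 2$)
$t{\left(Y \right)} = 16$ ($t{\left(Y \right)} = 8 \cdot 2 = 16$)
$u{\left(B,H \right)} = 3 B$ ($u{\left(B,H \right)} = 3 B + 0 H = 3 B + 0 = 3 B$)
$I{\left(p \right)} = -9 + p$ ($I{\left(p \right)} = 3 \left(-3\right) + p = -9 + p$)
$51 \left(I{\left(-1 \right)} + 5\right) = 51 \left(\left(-9 - 1\right) + 5\right) = 51 \left(-10 + 5\right) = 51 \left(-5\right) = -255$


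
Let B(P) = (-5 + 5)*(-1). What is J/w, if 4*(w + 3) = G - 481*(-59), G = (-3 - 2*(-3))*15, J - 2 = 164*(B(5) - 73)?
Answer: -11970/7103 ≈ -1.6852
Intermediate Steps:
B(P) = 0 (B(P) = 0*(-1) = 0)
J = -11970 (J = 2 + 164*(0 - 73) = 2 + 164*(-73) = 2 - 11972 = -11970)
G = 45 (G = (-3 + 6)*15 = 3*15 = 45)
w = 7103 (w = -3 + (45 - 481*(-59))/4 = -3 + (45 + 28379)/4 = -3 + (¼)*28424 = -3 + 7106 = 7103)
J/w = -11970/7103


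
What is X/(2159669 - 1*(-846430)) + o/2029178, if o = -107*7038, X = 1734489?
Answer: 69766442806/338883886479 ≈ 0.20587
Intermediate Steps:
o = -753066
X/(2159669 - 1*(-846430)) + o/2029178 = 1734489/(2159669 - 1*(-846430)) - 753066/2029178 = 1734489/(2159669 + 846430) - 753066*1/2029178 = 1734489/3006099 - 376533/1014589 = 1734489*(1/3006099) - 376533/1014589 = 192721/334011 - 376533/1014589 = 69766442806/338883886479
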